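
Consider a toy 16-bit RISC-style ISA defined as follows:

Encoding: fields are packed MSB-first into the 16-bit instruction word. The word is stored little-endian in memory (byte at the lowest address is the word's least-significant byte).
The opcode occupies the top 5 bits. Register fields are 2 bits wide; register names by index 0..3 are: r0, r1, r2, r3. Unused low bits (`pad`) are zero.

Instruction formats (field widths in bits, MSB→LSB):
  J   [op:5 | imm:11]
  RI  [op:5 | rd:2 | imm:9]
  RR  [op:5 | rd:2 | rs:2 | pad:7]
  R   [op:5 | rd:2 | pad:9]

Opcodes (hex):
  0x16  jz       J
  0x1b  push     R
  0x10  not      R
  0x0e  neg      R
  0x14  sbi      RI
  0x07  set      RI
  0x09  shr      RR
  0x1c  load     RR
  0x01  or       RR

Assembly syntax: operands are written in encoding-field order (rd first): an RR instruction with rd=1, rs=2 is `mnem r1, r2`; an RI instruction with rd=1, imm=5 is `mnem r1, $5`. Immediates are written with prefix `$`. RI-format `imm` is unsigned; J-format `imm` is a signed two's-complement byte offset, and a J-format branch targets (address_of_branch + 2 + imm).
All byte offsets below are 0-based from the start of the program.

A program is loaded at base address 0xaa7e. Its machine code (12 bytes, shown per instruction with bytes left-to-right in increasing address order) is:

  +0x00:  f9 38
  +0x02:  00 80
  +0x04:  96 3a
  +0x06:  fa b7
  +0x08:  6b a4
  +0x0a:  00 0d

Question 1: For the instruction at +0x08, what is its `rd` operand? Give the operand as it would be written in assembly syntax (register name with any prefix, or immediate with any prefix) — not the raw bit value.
@+08  little-endian(6b a4) = 0xa46b
  top 5b → 0x14 → sbi [RI]
  rd@[10:9]=0x2 ⇒ r2
  imm@[8:0]=0x6b ⇒ $107

r2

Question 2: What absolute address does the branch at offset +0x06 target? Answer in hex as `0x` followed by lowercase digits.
+0x06: fa b7 ⇒ word 0xb7fa (little)
  op=0xb7fa>>11=0x16 ⇒ jz (J)
  imm: (w>>0)&0x7ff=0x7fa (s11→-6) → $-6
  target = base 0xaa7e + off 0x06 + 2 + imm -6 = 0xaa80

0xaa80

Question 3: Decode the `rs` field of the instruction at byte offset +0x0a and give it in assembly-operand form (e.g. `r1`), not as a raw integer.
r2

off 0x0a: read 00 0d as little → 0x0d00
  opcode bits[15:11]=0x1: or/RR
  rd: (w>>9)&0x3=0x2 → r2
  rs: (w>>7)&0x3=0x2 → r2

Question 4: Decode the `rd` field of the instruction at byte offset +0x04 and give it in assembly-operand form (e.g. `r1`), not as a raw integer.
+0x04: 96 3a ⇒ word 0x3a96 (little)
  opcode bits[15:11]=0x7: set/RI
  rd@[10:9]=0x1 ⇒ r1
  imm@[8:0]=0x96 ⇒ $150

r1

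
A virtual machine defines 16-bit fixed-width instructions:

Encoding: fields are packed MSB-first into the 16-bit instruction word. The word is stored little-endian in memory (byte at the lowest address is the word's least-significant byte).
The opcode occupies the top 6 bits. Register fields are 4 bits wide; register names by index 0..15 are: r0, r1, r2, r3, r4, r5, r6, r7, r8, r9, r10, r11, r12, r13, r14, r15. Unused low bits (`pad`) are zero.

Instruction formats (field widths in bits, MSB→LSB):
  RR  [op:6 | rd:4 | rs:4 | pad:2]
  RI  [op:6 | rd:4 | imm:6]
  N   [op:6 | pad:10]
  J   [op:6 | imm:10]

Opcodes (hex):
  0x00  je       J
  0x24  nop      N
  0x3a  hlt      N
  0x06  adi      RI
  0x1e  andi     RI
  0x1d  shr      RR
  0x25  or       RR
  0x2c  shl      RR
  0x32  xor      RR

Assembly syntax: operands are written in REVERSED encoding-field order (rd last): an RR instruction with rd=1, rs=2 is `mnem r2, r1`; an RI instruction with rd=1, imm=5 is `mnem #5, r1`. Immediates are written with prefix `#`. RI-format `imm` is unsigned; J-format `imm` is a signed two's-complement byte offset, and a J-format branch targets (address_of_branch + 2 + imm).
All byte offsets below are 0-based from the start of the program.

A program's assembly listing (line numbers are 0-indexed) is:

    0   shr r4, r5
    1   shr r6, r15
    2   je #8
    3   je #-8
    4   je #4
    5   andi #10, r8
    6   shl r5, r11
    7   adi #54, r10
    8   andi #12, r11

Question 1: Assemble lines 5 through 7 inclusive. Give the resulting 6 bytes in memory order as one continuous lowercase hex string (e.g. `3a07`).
5. andi fields op=0x1e:6|rd=8:4|imm=10:6 → word 7a0ah → 0a 7a
6. shl fields op=0x2c:6|rd=11:4|rs=5:4|pad=0:2 → word b2d4h → d4 b2
7. adi fields op=0x6:6|rd=10:4|imm=54:6 → word 1ab6h → b6 1a

0a7ad4b2b61a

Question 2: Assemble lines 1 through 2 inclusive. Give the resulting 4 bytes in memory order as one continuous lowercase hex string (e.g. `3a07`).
line 1 (shr): pack op=0x1d:6|rd=15:4|rs=6:4|pad=0:2 = 0x77d8; little→ d8 77
line 2 (je): pack op=0x0:6|imm=8:10 = 0x0008; little→ 08 00

d8770800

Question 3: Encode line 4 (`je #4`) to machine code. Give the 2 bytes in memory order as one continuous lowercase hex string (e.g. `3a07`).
line 4 (je): pack op=0x0:6|imm=4:10 = 0x0004; little→ 04 00

0400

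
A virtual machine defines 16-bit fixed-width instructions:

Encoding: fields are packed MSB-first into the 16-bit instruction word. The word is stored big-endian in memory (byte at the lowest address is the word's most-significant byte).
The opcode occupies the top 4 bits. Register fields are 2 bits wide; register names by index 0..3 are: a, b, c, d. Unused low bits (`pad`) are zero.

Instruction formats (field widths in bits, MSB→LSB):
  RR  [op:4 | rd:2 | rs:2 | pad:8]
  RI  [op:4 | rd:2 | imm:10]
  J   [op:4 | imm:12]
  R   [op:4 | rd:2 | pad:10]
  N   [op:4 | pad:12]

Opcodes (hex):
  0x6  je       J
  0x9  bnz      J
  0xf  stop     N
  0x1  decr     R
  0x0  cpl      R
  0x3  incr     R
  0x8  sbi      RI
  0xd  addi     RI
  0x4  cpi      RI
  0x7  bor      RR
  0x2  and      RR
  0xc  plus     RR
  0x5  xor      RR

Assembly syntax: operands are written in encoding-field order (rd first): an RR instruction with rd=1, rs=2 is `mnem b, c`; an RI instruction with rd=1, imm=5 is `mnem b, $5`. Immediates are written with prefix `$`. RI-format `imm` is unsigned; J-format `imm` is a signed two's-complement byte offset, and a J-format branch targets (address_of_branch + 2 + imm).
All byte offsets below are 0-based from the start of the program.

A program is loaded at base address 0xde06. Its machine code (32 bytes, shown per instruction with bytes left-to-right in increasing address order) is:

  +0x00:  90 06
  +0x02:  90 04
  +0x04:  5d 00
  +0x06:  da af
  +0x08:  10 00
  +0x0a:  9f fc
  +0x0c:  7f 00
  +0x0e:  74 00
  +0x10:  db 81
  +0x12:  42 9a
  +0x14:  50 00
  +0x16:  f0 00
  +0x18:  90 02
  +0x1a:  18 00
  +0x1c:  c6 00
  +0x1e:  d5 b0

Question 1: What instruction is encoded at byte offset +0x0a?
@+0a  big-endian(9f fc) = 0x9ffc
  top 4b → 0x9 → bnz [J]
  imm@[11:0]=0xffc (s12→-4) ⇒ $-4

bnz $-4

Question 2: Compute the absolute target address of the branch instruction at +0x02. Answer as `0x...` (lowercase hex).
0xde0e

+0x02: 90 04 ⇒ word 0x9004 (big)
  op=0x9004>>12=0x9 ⇒ bnz (J)
  imm@[11:0]=0x4 ⇒ $4
  target = base 0xde06 + off 0x02 + 2 + imm 4 = 0xde0e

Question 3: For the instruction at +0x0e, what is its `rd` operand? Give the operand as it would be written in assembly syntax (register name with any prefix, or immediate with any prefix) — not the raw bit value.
off 0x0e: read 74 00 as big → 0x7400
  opcode bits[15:12]=0x7: bor/RR
  [11:10] rd=1 = b
  [9:8] rs=0 = a

b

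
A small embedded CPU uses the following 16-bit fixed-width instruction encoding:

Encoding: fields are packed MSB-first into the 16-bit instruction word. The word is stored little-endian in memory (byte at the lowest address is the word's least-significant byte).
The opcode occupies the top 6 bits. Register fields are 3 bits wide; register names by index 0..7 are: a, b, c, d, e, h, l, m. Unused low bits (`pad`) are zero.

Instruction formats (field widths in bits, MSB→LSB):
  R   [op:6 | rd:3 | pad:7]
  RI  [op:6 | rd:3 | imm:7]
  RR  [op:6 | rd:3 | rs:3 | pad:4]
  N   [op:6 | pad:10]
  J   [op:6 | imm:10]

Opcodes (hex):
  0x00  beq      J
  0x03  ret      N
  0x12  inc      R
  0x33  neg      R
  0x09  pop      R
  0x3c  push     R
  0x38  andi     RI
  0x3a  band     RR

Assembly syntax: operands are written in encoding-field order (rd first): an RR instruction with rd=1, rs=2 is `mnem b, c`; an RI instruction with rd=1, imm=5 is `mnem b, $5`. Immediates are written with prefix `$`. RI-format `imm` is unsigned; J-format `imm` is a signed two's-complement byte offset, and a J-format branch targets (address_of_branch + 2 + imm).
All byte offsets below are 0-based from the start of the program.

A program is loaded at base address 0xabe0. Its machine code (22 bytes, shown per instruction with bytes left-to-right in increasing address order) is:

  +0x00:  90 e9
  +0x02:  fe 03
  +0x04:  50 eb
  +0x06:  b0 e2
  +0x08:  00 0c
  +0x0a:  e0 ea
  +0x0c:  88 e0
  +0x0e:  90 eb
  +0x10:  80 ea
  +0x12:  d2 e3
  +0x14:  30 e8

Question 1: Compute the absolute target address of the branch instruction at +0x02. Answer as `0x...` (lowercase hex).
0xabe2

@+02  little-endian(fe 03) = 0x03fe
  op=0x03fe>>10=0x0 ⇒ beq (J)
  [9:0] imm=1022 (s10→-2) = $-2
  target = base 0xabe0 + off 0x02 + 2 + imm -2 = 0xabe2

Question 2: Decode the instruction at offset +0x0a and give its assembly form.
band h, l

[0a] e0 ea → 0xeae0
  top 6b → 0x3a → band [RR]
  rd: (w>>7)&0x7=0x5 → h
  rs: (w>>4)&0x7=0x6 → l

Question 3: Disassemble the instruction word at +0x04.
band l, h

@+04  little-endian(50 eb) = 0xeb50
  op=0xeb50>>10=0x3a ⇒ band (RR)
  rd: (w>>7)&0x7=0x6 → l
  rs: (w>>4)&0x7=0x5 → h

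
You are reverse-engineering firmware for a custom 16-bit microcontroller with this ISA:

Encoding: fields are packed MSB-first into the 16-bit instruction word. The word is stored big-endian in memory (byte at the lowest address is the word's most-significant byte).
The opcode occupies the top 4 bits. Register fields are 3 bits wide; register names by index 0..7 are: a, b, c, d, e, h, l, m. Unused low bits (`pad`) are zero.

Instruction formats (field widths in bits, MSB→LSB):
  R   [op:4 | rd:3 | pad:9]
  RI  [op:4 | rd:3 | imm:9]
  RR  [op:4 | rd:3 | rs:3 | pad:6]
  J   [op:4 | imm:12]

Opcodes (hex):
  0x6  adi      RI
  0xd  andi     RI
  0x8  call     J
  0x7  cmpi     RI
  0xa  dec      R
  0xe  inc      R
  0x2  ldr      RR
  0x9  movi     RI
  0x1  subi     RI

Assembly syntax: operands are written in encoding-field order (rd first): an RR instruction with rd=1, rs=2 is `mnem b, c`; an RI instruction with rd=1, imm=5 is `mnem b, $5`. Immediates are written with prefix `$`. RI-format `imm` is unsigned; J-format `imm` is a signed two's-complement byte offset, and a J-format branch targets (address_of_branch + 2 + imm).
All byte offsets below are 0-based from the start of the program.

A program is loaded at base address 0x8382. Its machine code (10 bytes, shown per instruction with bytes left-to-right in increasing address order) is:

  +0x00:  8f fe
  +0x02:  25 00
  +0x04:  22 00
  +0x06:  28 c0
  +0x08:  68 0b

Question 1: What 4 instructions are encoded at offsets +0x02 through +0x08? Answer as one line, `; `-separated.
[02] 25 00 → 0x2500
  op=0x2500>>12=0x2 ⇒ ldr (RR)
  [11:9] rd=2 = c
  [8:6] rs=4 = e
[04] 22 00 → 0x2200
  op=0x2200>>12=0x2 ⇒ ldr (RR)
  [11:9] rd=1 = b
  [8:6] rs=0 = a
[06] 28 c0 → 0x28c0
  op=0x28c0>>12=0x2 ⇒ ldr (RR)
  [11:9] rd=4 = e
  [8:6] rs=3 = d
[08] 68 0b → 0x680b
  op=0x680b>>12=0x6 ⇒ adi (RI)
  [11:9] rd=4 = e
  [8:0] imm=11 = $11

ldr c, e; ldr b, a; ldr e, d; adi e, $11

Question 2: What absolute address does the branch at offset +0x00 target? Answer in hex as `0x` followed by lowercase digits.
0x8382

off 0x00: read 8f fe as big → 0x8ffe
  op=0x8ffe>>12=0x8 ⇒ call (J)
  imm@[11:0]=0xffe (s12→-2) ⇒ $-2
  target = base 0x8382 + off 0x00 + 2 + imm -2 = 0x8382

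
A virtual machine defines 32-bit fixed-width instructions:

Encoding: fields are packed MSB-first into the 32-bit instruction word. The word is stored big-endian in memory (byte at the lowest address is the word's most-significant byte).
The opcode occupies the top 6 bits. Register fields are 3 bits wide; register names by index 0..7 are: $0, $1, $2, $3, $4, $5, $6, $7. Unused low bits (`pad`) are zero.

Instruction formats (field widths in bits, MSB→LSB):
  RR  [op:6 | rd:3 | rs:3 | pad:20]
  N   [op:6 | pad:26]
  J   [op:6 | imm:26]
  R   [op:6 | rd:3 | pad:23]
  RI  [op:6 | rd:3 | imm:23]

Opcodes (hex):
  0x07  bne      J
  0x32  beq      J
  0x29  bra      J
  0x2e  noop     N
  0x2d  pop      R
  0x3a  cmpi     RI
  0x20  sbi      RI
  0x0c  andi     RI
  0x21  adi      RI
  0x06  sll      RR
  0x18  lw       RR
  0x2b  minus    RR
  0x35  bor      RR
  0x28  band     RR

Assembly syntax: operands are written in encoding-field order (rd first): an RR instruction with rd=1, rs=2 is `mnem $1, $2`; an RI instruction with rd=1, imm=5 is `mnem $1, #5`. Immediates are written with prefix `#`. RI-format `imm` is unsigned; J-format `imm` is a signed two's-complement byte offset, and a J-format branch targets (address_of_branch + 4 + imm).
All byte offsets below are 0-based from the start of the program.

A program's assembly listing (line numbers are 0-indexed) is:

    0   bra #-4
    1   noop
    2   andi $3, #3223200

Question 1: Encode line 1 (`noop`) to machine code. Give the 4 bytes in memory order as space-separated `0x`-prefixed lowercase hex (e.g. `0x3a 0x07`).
0xb8 0x00 0x00 0x00

L1: noop op=0x2e:6|pad=0:26 ⇒ 0xb8000000 ⇒ big b8 00 00 00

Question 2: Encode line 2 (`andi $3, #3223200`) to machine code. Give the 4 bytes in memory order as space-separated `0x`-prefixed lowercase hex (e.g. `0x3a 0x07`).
0x31 0xb1 0x2e 0xa0

L2: andi op=0xc:6|rd=3:3|imm=3223200:23 ⇒ 0x31b12ea0 ⇒ big 31 b1 2e a0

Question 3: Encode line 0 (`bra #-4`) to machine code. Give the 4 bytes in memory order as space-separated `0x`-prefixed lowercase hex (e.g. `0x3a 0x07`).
line 0 (bra): pack op=0x29:6|imm=-4:26 = 0xa7fffffc; big→ a7 ff ff fc

0xa7 0xff 0xff 0xfc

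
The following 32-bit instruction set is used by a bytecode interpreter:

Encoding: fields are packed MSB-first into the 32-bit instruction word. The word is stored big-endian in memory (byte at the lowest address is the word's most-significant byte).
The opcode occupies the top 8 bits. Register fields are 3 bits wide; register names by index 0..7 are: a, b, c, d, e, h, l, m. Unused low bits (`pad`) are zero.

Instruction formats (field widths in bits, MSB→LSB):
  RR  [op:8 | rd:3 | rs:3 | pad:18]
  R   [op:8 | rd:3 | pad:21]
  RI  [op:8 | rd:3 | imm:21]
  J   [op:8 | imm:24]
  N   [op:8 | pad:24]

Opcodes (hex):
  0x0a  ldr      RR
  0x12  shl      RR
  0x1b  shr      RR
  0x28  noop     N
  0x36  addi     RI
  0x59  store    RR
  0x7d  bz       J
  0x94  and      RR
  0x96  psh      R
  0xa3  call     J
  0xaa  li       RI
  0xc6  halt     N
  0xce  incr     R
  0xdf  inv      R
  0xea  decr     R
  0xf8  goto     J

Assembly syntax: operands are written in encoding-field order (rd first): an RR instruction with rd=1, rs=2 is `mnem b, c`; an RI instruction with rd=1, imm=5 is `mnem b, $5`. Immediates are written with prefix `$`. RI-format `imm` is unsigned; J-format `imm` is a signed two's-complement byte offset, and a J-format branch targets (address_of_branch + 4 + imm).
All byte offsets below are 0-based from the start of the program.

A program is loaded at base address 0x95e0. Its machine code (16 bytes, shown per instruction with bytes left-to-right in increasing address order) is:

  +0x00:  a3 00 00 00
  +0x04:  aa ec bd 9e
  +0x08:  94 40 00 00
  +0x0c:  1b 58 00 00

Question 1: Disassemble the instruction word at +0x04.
off 0x04: read aa ec bd 9e as big → 0xaaecbd9e
  top 8b → 0xaa → li [RI]
  rd@[23:21]=0x7 ⇒ m
  imm@[20:0]=0xcbd9e ⇒ $834974

li m, $834974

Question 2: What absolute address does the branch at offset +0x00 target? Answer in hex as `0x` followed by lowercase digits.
0x95e4

[00] a3 00 00 00 → 0xa3000000
  top 8b → 0xa3 → call [J]
  imm@[23:0]=0x0 ⇒ $0
  target = base 0x95e0 + off 0x00 + 4 + imm 0 = 0x95e4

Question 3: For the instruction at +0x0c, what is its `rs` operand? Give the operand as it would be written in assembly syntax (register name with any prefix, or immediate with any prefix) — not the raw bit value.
l

+0x0c: 1b 58 00 00 ⇒ word 0x1b580000 (big)
  op=0x1b580000>>24=0x1b ⇒ shr (RR)
  rd@[23:21]=0x2 ⇒ c
  rs@[20:18]=0x6 ⇒ l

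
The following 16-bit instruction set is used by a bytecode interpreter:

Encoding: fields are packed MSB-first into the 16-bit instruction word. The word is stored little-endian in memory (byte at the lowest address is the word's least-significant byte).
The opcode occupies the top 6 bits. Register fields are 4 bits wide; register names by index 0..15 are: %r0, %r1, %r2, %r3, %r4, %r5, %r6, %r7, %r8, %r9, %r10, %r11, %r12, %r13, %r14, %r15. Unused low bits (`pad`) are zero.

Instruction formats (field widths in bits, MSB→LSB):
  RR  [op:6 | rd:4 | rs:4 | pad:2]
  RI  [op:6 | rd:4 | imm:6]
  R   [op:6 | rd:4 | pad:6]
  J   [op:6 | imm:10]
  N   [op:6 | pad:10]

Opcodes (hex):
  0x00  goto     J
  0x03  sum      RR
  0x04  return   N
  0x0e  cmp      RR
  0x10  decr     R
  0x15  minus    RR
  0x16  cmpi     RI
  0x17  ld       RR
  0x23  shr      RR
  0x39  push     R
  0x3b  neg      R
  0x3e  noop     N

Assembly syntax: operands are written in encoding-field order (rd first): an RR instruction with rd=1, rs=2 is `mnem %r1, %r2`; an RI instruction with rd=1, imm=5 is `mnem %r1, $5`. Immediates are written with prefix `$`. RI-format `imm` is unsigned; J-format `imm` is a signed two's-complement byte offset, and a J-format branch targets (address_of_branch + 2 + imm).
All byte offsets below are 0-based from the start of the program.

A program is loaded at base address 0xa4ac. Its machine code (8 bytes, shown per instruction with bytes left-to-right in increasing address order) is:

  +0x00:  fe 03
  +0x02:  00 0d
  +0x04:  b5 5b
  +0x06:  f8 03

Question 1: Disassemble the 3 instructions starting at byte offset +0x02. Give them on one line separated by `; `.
+0x02: 00 0d ⇒ word 0x0d00 (little)
  opcode bits[15:10]=0x3: sum/RR
  [9:6] rd=4 = %r4
  [5:2] rs=0 = %r0
+0x04: b5 5b ⇒ word 0x5bb5 (little)
  opcode bits[15:10]=0x16: cmpi/RI
  [9:6] rd=14 = %r14
  [5:0] imm=53 = $53
+0x06: f8 03 ⇒ word 0x03f8 (little)
  opcode bits[15:10]=0x0: goto/J
  [9:0] imm=1016 (s10→-8) = $-8

sum %r4, %r0; cmpi %r14, $53; goto $-8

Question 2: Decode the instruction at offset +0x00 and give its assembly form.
@+00  little-endian(fe 03) = 0x03fe
  op=0x03fe>>10=0x0 ⇒ goto (J)
  [9:0] imm=1022 (s10→-2) = $-2

goto $-2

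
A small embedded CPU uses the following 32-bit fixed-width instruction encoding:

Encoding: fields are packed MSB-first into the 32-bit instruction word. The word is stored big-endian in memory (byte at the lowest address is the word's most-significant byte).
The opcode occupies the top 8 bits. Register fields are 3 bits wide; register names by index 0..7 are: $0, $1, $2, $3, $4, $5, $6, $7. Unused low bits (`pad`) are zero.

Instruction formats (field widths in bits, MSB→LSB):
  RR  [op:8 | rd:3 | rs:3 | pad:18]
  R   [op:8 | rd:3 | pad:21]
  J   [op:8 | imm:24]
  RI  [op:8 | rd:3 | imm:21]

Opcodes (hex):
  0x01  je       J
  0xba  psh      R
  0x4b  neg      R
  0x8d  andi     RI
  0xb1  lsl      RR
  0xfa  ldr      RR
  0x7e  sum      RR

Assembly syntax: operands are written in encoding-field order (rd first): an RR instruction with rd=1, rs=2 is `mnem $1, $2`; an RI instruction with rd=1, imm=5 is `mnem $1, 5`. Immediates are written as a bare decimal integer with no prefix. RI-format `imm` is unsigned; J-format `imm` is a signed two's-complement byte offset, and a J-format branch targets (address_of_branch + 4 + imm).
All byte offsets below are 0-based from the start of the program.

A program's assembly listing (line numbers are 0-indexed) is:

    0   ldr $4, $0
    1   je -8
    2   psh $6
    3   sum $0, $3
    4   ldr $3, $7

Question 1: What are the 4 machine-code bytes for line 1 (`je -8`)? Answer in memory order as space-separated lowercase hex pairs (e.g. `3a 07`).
01 ff ff f8

L1: je op=0x1:8|imm=-8:24 ⇒ 0x01fffff8 ⇒ big 01 ff ff f8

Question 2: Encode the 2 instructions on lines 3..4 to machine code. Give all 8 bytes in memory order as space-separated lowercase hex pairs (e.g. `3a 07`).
7e 0c 00 00 fa 7c 00 00

L3: sum op=0x7e:8|rd=0:3|rs=3:3|pad=0:18 ⇒ 0x7e0c0000 ⇒ big 7e 0c 00 00
L4: ldr op=0xfa:8|rd=3:3|rs=7:3|pad=0:18 ⇒ 0xfa7c0000 ⇒ big fa 7c 00 00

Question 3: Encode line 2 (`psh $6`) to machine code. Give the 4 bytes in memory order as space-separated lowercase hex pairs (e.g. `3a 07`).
line 2 (psh): pack op=0xba:8|rd=6:3|pad=0:21 = 0xbac00000; big→ ba c0 00 00

ba c0 00 00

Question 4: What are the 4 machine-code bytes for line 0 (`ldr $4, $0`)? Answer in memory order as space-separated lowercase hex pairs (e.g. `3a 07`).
L0: ldr op=0xfa:8|rd=4:3|rs=0:3|pad=0:18 ⇒ 0xfa800000 ⇒ big fa 80 00 00

fa 80 00 00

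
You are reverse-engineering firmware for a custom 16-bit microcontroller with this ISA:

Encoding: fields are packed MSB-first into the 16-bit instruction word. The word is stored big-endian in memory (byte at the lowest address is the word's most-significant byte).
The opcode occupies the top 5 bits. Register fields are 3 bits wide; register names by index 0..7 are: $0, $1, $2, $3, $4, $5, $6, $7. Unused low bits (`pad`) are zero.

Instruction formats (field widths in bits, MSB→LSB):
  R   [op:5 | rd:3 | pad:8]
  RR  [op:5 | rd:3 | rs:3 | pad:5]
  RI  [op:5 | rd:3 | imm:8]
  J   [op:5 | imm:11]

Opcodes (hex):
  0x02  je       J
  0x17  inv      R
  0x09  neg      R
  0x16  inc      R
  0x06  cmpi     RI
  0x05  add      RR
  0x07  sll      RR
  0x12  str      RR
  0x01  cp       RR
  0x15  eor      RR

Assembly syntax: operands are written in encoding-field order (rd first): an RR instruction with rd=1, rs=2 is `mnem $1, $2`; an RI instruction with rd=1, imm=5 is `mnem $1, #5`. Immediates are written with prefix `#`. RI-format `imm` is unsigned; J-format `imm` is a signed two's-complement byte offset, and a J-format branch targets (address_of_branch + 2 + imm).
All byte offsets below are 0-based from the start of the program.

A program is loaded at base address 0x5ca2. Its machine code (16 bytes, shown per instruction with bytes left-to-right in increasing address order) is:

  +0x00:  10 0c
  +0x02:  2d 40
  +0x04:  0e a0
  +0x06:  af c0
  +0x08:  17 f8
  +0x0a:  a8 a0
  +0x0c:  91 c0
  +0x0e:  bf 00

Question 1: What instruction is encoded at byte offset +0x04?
@+04  big-endian(0e a0) = 0x0ea0
  top 5b → 0x1 → cp [RR]
  rd@[10:8]=0x6 ⇒ $6
  rs@[7:5]=0x5 ⇒ $5

cp $6, $5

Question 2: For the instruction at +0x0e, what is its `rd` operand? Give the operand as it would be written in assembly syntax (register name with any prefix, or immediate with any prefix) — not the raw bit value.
$7

off 0x0e: read bf 00 as big → 0xbf00
  op=0xbf00>>11=0x17 ⇒ inv (R)
  [10:8] rd=7 = $7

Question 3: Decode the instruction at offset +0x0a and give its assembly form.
[0a] a8 a0 → 0xa8a0
  top 5b → 0x15 → eor [RR]
  rd: (w>>8)&0x7=0x0 → $0
  rs: (w>>5)&0x7=0x5 → $5

eor $0, $5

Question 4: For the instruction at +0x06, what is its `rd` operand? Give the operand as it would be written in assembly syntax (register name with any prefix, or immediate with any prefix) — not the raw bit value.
$7

[06] af c0 → 0xafc0
  opcode bits[15:11]=0x15: eor/RR
  [10:8] rd=7 = $7
  [7:5] rs=6 = $6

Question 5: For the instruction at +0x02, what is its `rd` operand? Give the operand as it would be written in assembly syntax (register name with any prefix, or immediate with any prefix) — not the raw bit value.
$5

[02] 2d 40 → 0x2d40
  op=0x2d40>>11=0x5 ⇒ add (RR)
  [10:8] rd=5 = $5
  [7:5] rs=2 = $2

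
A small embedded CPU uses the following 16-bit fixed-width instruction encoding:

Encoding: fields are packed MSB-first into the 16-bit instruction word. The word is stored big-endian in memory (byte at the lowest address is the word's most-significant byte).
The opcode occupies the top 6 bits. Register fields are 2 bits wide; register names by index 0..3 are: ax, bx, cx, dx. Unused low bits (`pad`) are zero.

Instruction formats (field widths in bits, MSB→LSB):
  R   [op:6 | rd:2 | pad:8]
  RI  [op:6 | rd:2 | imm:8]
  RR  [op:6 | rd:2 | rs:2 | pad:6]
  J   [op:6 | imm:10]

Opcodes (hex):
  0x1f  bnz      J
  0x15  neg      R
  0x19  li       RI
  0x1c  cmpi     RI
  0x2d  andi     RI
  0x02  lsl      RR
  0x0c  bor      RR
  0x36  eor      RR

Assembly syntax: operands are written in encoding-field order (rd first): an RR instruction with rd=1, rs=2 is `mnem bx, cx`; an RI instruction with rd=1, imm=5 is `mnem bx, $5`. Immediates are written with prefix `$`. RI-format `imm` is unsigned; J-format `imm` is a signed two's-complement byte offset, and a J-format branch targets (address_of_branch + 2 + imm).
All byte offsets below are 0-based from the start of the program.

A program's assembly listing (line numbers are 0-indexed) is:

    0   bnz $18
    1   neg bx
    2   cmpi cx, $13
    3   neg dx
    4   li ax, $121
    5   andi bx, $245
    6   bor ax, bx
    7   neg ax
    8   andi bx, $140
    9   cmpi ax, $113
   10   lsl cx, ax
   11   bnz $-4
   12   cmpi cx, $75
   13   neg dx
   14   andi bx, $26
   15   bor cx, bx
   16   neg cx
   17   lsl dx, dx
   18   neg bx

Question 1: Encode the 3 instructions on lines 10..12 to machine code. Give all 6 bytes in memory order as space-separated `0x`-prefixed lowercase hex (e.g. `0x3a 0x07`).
line 10 (lsl): pack op=0x2:6|rd=2:2|rs=0:2|pad=0:6 = 0x0a00; big→ 0a 00
line 11 (bnz): pack op=0x1f:6|imm=-4:10 = 0x7ffc; big→ 7f fc
line 12 (cmpi): pack op=0x1c:6|rd=2:2|imm=75:8 = 0x724b; big→ 72 4b

0x0a 0x00 0x7f 0xfc 0x72 0x4b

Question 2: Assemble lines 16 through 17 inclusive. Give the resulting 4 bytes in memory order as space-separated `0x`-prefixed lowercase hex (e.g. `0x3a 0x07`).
line 16 (neg): pack op=0x15:6|rd=2:2|pad=0:8 = 0x5600; big→ 56 00
line 17 (lsl): pack op=0x2:6|rd=3:2|rs=3:2|pad=0:6 = 0x0bc0; big→ 0b c0

0x56 0x00 0x0b 0xc0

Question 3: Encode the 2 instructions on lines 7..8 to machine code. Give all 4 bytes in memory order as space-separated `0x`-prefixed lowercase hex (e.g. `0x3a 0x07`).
7. neg fields op=0x15:6|rd=0:2|pad=0:8 → word 5400h → 54 00
8. andi fields op=0x2d:6|rd=1:2|imm=140:8 → word b58ch → b5 8c

0x54 0x00 0xb5 0x8c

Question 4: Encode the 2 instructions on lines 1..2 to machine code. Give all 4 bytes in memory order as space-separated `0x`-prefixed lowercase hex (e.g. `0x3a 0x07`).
1. neg fields op=0x15:6|rd=1:2|pad=0:8 → word 5500h → 55 00
2. cmpi fields op=0x1c:6|rd=2:2|imm=13:8 → word 720dh → 72 0d

0x55 0x00 0x72 0x0d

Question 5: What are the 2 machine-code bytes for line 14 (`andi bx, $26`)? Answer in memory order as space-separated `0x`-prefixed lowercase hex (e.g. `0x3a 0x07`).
L14: andi op=0x2d:6|rd=1:2|imm=26:8 ⇒ 0xb51a ⇒ big b5 1a

0xb5 0x1a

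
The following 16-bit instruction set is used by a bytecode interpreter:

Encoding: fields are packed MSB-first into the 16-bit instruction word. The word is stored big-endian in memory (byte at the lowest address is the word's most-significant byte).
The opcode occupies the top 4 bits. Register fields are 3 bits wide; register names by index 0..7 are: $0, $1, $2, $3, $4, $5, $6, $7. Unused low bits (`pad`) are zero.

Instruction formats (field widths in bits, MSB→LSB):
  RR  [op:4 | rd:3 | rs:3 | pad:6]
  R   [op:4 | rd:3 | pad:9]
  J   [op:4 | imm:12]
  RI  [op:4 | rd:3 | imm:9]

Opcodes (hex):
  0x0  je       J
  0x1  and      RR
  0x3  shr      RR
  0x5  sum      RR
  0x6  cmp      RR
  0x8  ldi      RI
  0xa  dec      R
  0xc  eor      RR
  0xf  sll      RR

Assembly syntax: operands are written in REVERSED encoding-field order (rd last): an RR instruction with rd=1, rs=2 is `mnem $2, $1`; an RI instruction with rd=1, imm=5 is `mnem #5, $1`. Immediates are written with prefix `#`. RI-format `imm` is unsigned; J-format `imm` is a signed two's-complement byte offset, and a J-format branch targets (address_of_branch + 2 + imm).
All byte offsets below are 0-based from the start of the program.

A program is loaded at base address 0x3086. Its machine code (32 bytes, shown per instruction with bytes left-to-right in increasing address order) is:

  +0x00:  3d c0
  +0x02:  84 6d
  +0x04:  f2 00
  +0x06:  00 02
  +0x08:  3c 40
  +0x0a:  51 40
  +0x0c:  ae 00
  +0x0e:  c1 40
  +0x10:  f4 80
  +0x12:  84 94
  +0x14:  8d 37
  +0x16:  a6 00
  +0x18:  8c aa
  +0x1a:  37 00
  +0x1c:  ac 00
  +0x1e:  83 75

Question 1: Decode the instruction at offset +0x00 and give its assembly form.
[00] 3d c0 → 0x3dc0
  top 4b → 0x3 → shr [RR]
  rd: (w>>9)&0x7=0x6 → $6
  rs: (w>>6)&0x7=0x7 → $7

shr $7, $6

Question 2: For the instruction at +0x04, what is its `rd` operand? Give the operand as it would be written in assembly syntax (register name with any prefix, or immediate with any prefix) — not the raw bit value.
off 0x04: read f2 00 as big → 0xf200
  opcode bits[15:12]=0xf: sll/RR
  [11:9] rd=1 = $1
  [8:6] rs=0 = $0

$1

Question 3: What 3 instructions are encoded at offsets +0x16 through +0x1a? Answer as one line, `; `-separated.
dec $3; ldi #170, $6; shr $4, $3

@+16  big-endian(a6 00) = 0xa600
  opcode bits[15:12]=0xa: dec/R
  rd@[11:9]=0x3 ⇒ $3
@+18  big-endian(8c aa) = 0x8caa
  opcode bits[15:12]=0x8: ldi/RI
  rd@[11:9]=0x6 ⇒ $6
  imm@[8:0]=0xaa ⇒ #170
@+1a  big-endian(37 00) = 0x3700
  opcode bits[15:12]=0x3: shr/RR
  rd@[11:9]=0x3 ⇒ $3
  rs@[8:6]=0x4 ⇒ $4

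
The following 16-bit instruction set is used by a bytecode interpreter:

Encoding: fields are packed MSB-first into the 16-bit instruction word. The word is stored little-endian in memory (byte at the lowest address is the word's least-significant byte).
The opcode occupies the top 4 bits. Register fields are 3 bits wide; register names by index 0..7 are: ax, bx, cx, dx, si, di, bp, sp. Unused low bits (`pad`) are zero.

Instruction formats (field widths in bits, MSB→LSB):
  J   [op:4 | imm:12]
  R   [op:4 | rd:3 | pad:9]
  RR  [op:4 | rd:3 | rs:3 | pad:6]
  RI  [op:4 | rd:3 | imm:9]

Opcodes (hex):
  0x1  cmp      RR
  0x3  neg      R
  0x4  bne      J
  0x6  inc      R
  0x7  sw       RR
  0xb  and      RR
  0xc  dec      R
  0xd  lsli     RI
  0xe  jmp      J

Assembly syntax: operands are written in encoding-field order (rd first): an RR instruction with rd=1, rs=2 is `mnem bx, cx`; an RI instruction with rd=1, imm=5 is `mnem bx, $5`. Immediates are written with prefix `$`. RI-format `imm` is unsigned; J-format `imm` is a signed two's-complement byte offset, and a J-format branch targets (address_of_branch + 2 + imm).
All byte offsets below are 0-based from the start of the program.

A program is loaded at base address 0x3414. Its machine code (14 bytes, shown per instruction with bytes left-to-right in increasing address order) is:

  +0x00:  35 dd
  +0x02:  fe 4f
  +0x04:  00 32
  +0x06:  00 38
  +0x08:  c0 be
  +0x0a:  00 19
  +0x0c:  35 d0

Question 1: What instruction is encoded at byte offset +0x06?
off 0x06: read 00 38 as little → 0x3800
  opcode bits[15:12]=0x3: neg/R
  rd: (w>>9)&0x7=0x4 → si

neg si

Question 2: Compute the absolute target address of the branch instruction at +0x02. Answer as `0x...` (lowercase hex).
0x3416

off 0x02: read fe 4f as little → 0x4ffe
  op=0x4ffe>>12=0x4 ⇒ bne (J)
  [11:0] imm=4094 (s12→-2) = $-2
  target = base 0x3414 + off 0x02 + 2 + imm -2 = 0x3416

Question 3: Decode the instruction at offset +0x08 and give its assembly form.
and sp, dx

+0x08: c0 be ⇒ word 0xbec0 (little)
  op=0xbec0>>12=0xb ⇒ and (RR)
  rd@[11:9]=0x7 ⇒ sp
  rs@[8:6]=0x3 ⇒ dx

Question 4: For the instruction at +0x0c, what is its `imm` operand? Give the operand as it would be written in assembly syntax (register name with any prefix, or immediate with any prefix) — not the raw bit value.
off 0x0c: read 35 d0 as little → 0xd035
  op=0xd035>>12=0xd ⇒ lsli (RI)
  [11:9] rd=0 = ax
  [8:0] imm=53 = $53

$53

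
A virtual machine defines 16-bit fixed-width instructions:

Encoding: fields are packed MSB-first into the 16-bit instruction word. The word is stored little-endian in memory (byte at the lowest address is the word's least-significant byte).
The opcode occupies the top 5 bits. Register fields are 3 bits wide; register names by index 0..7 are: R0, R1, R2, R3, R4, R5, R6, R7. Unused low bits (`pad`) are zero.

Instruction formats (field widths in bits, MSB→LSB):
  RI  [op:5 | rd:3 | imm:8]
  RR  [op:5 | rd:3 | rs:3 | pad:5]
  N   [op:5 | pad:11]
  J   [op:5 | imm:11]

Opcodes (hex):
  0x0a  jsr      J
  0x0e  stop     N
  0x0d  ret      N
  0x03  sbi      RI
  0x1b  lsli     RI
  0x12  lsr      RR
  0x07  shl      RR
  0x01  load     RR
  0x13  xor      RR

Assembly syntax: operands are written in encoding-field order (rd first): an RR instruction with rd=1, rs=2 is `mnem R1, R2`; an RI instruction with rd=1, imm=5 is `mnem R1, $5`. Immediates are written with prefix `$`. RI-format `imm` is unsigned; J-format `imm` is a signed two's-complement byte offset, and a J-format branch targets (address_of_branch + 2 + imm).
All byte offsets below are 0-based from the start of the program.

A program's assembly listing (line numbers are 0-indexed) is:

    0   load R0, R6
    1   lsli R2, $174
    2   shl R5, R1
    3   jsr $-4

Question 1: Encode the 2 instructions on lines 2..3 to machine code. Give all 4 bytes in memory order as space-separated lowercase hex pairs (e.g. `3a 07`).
L2: shl op=0x7:5|rd=5:3|rs=1:3|pad=0:5 ⇒ 0x3d20 ⇒ little 20 3d
L3: jsr op=0xa:5|imm=-4:11 ⇒ 0x57fc ⇒ little fc 57

20 3d fc 57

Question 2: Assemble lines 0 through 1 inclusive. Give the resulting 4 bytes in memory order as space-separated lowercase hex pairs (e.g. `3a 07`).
c0 08 ae da

line 0 (load): pack op=0x1:5|rd=0:3|rs=6:3|pad=0:5 = 0x08c0; little→ c0 08
line 1 (lsli): pack op=0x1b:5|rd=2:3|imm=174:8 = 0xdaae; little→ ae da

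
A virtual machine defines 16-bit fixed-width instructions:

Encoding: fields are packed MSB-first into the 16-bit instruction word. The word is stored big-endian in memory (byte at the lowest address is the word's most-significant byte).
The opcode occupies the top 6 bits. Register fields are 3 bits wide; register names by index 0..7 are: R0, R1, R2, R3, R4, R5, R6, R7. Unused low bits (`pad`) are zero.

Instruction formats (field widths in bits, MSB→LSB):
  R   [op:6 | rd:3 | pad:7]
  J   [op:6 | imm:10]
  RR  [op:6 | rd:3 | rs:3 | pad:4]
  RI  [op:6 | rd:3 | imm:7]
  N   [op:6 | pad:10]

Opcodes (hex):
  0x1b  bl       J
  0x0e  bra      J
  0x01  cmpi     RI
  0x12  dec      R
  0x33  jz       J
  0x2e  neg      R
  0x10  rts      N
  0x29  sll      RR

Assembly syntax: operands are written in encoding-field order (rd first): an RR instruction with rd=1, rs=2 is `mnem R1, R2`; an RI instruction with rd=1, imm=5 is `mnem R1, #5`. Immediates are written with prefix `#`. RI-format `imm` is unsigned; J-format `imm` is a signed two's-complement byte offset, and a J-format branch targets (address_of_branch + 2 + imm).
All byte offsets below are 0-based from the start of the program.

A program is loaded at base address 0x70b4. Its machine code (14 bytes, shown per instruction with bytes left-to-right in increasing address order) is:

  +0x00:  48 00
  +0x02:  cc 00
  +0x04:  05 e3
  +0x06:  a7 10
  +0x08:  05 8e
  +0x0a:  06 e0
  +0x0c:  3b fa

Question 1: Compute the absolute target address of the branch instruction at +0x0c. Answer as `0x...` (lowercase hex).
+0x0c: 3b fa ⇒ word 0x3bfa (big)
  op=0x3bfa>>10=0xe ⇒ bra (J)
  [9:0] imm=1018 (s10→-6) = #-6
  target = base 0x70b4 + off 0x0c + 2 + imm -6 = 0x70bc

0x70bc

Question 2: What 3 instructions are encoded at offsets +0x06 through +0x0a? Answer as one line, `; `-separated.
@+06  big-endian(a7 10) = 0xa710
  top 6b → 0x29 → sll [RR]
  rd: (w>>7)&0x7=0x6 → R6
  rs: (w>>4)&0x7=0x1 → R1
@+08  big-endian(05 8e) = 0x058e
  top 6b → 0x1 → cmpi [RI]
  rd: (w>>7)&0x7=0x3 → R3
  imm: (w>>0)&0x7f=0xe → #14
@+0a  big-endian(06 e0) = 0x06e0
  top 6b → 0x1 → cmpi [RI]
  rd: (w>>7)&0x7=0x5 → R5
  imm: (w>>0)&0x7f=0x60 → #96

sll R6, R1; cmpi R3, #14; cmpi R5, #96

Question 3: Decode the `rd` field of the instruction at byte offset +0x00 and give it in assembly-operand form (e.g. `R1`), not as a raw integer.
@+00  big-endian(48 00) = 0x4800
  op=0x4800>>10=0x12 ⇒ dec (R)
  rd: (w>>7)&0x7=0x0 → R0

R0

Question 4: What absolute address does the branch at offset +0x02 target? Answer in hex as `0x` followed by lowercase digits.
0x70b8

+0x02: cc 00 ⇒ word 0xcc00 (big)
  top 6b → 0x33 → jz [J]
  imm: (w>>0)&0x3ff=0x0 → #0
  target = base 0x70b4 + off 0x02 + 2 + imm 0 = 0x70b8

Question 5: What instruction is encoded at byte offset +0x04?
cmpi R3, #99

off 0x04: read 05 e3 as big → 0x05e3
  op=0x05e3>>10=0x1 ⇒ cmpi (RI)
  rd: (w>>7)&0x7=0x3 → R3
  imm: (w>>0)&0x7f=0x63 → #99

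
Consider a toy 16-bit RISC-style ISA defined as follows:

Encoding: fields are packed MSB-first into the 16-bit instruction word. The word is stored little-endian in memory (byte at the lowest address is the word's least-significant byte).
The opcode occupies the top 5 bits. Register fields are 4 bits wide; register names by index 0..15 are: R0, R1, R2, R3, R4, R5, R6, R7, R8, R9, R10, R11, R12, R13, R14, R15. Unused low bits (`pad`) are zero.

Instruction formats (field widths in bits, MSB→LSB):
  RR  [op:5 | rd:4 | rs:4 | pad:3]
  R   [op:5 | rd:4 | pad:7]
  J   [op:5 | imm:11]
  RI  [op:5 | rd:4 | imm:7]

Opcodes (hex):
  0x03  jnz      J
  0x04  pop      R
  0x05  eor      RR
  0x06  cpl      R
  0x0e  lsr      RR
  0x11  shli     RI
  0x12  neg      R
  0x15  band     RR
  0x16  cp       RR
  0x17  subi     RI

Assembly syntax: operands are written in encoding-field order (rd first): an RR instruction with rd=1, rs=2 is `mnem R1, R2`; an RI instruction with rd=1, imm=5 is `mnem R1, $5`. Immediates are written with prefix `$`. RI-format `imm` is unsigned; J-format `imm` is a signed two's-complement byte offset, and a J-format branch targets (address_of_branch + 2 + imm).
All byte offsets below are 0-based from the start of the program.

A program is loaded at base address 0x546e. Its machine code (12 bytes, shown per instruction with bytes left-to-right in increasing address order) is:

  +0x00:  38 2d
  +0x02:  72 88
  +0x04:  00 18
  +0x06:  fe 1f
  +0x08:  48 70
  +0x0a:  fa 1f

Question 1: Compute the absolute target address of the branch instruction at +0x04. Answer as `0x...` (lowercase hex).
@+04  little-endian(00 18) = 0x1800
  op=0x1800>>11=0x3 ⇒ jnz (J)
  imm: (w>>0)&0x7ff=0x0 → $0
  target = base 0x546e + off 0x04 + 2 + imm 0 = 0x5474

0x5474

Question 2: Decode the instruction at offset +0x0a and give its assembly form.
jnz $-6

@+0a  little-endian(fa 1f) = 0x1ffa
  op=0x1ffa>>11=0x3 ⇒ jnz (J)
  imm: (w>>0)&0x7ff=0x7fa (s11→-6) → $-6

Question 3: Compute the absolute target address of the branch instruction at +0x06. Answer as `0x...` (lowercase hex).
[06] fe 1f → 0x1ffe
  opcode bits[15:11]=0x3: jnz/J
  imm: (w>>0)&0x7ff=0x7fe (s11→-2) → $-2
  target = base 0x546e + off 0x06 + 2 + imm -2 = 0x5474

0x5474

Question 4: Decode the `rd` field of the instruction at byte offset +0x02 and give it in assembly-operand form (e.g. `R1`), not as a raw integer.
R0

@+02  little-endian(72 88) = 0x8872
  opcode bits[15:11]=0x11: shli/RI
  rd: (w>>7)&0xf=0x0 → R0
  imm: (w>>0)&0x7f=0x72 → $114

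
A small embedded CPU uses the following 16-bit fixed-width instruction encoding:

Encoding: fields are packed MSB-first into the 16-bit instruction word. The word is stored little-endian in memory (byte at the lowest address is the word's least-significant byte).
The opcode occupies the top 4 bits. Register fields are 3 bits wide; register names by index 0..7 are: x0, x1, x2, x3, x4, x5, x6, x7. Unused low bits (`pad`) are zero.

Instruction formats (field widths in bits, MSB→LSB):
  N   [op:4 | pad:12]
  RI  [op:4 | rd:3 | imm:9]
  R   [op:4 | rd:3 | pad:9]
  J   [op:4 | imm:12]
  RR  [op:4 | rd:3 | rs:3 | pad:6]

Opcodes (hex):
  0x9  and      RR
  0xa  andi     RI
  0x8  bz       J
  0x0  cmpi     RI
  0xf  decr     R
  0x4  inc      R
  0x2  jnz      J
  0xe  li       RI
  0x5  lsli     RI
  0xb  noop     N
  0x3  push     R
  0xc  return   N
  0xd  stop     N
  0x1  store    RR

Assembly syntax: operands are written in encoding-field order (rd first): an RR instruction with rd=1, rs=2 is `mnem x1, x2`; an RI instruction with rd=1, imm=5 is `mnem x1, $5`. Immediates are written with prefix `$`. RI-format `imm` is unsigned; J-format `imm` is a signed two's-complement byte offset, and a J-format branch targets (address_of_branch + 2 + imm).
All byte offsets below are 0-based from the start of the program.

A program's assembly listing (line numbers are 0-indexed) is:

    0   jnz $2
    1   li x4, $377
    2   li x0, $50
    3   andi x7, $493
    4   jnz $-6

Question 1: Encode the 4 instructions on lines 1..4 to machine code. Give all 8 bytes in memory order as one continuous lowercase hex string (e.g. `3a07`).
79e932e0edaffa2f

line 1 (li): pack op=0xe:4|rd=4:3|imm=377:9 = 0xe979; little→ 79 e9
line 2 (li): pack op=0xe:4|rd=0:3|imm=50:9 = 0xe032; little→ 32 e0
line 3 (andi): pack op=0xa:4|rd=7:3|imm=493:9 = 0xafed; little→ ed af
line 4 (jnz): pack op=0x2:4|imm=-6:12 = 0x2ffa; little→ fa 2f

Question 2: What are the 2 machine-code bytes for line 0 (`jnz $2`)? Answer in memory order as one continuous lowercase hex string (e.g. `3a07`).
0220

line 0 (jnz): pack op=0x2:4|imm=2:12 = 0x2002; little→ 02 20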